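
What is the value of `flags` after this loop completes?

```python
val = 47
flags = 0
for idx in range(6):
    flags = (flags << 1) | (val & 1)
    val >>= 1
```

Reverse lowest 6 bits of 47
`flags` takes the values: 0 → 1 → 3 → 7 → 15 → 30 → 61

Answer: 61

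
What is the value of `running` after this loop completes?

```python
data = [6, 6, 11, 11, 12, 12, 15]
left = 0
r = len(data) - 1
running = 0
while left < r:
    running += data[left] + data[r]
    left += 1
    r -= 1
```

Sum of pairs from ends
`running` takes the values: 0 → 21 → 39 → 62

Answer: 62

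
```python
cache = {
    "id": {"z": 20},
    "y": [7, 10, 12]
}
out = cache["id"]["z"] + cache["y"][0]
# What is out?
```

Trace:
`cache = { ...` → cache = {'id': {'z': 20}, 'y': [7, 10, 12]}
`out = cache["id"]["z"] + cache["y"][0]` → out = 27
So out = 27

Answer: 27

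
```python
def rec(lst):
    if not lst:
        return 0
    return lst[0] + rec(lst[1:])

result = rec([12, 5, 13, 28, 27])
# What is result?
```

12 + 5 + 13 + 28 + 27 + 0 = 85

Answer: 85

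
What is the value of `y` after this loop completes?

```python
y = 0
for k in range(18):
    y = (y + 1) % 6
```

Increment mod 6, 18 times = 0
`y` takes the values: 0 → 1 → 2 → 3 → 4 → 5 → 0 → 1 → 2 → 3 → 4 → 5 → 0 → 1 → 2 → 3 → 4 → 5 → 0

Answer: 0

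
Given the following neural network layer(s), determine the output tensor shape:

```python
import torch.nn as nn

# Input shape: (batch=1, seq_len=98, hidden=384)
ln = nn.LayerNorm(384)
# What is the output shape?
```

Input: (1, 98, 384) -> Output: (1, 98, 384)

Answer: (1, 98, 384)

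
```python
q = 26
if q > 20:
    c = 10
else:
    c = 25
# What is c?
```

Trace:
`q = 26` → q = 26
`if q > 20: ...` → q > 20 is True → c = 10
So c = 10

Answer: 10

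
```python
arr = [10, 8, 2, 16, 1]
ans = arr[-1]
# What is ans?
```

Trace:
`arr = [10, 8, 2, 16, 1]` → arr = [10, 8, 2, 16, 1]
`ans = arr[-1]` → ans = 1
So ans = 1

Answer: 1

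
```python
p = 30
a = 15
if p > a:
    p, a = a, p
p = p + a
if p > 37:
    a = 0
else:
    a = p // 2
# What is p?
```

Trace:
`p = 30` → p = 30
`a = 15` → a = 15
`if p > a: ...` → p > a is True → p = 15; a = 30
`p = p + a` → p = 45
`if p > 37: ...` → p > 37 is True → a = 0
So p = 45

Answer: 45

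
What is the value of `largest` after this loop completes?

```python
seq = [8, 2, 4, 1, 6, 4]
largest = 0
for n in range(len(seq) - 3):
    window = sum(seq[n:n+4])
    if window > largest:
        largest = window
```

Max sum of 4-element window in [8, 2, 4, 1, 6, 4]
`largest` takes the values: 0 → 15

Answer: 15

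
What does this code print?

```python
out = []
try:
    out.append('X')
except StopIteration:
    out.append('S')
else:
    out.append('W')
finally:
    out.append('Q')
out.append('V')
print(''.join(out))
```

Execution trace: 'X' (try body, no exception) → 'W' (else) → 'Q' (finally) → 'V' (after the try/except). Output: XWQV

Answer: XWQV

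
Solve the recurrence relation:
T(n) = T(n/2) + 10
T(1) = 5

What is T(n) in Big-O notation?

Each step divides n by 2 and adds 10. After log_2(n) steps we reach T(1)=5. So T(n) = 10·log_2(n) + 5 = O(log n).

Answer: O(log n)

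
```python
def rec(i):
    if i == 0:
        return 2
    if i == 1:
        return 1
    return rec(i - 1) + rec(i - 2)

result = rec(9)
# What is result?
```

Build up from base cases: rec(0)=2, rec(1)=1, rec(2)=3, rec(3)=4, rec(4)=7, rec(5)=11, rec(6)=18, ..., rec(9)=76

Answer: 76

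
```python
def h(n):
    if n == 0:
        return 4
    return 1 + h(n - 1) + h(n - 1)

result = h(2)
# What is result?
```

h(n) = 1 + 2·h(n-1), h(0)=4. Closed form: (4+1)·2^2 - 1 = 19.

Answer: 19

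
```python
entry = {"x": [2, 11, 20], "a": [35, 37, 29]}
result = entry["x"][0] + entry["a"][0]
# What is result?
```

Trace:
`entry = {"x": [2, 11, 20], "a": [35, 37, 29]}` → entry = {'x': [2, 11, 20], 'a': [35, 37, 29]}
`result = entry["x"][0] + entry["a"][0]` → result = 37
So result = 37

Answer: 37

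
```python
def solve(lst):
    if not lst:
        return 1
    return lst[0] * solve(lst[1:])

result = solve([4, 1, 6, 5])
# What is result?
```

Product over [4, 1, 6, 5] = 4 * 1 * 6 * 5 = 120

Answer: 120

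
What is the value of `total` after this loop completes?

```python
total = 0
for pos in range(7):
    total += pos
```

Sum of 0 to 6 = 21
`total` takes the values: 0 → 1 → 3 → 6 → 10 → 15 → 21

Answer: 21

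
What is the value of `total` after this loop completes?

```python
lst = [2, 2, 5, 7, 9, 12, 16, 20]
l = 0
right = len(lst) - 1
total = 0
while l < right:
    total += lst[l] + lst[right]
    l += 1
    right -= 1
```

Sum of pairs from ends
`total` takes the values: 0 → 22 → 40 → 57 → 73

Answer: 73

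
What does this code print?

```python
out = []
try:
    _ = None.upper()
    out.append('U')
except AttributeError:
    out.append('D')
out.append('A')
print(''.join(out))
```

Execution trace: 'D' (except AttributeError) → 'A' (after the try/except). Output: DA

Answer: DA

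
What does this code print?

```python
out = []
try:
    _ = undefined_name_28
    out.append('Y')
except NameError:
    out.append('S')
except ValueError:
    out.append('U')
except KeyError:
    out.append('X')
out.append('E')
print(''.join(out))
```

Execution trace: 'S' (except NameError) → 'E' (after the try/except). Output: SE

Answer: SE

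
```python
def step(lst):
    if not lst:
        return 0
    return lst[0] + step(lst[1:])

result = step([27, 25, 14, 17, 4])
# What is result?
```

27 + 25 + 14 + 17 + 4 + 0 = 87

Answer: 87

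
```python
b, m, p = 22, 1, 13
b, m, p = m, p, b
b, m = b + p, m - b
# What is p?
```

Trace:
`b, m, p = 22, 1, 13` → b = 22; m = 1; p = 13
`b, m, p = m, p, b` → b = 1; m = 13; p = 22
`b, m = b + p, m - b` → b = 23; m = 12
So p = 22

Answer: 22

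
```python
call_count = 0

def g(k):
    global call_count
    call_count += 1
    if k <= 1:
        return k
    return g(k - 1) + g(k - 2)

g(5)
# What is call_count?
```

Calls(k) = 1 + Calls(k-1) + Calls(k-2); Calls(0)=Calls(1)=1. For k=5 this gives 15.

Answer: 15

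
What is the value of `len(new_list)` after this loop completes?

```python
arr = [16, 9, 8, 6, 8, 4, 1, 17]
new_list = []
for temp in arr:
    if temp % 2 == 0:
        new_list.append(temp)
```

Count even numbers in [16, 9, 8, 6, 8, 4, 1, 17]
`new_list` takes the values: [] → [16] → [16, 8] → [16, 8, 6] → [16, 8, 6, 8] → [16, 8, 6, 8, 4]
So `len(new_list)` = 5

Answer: 5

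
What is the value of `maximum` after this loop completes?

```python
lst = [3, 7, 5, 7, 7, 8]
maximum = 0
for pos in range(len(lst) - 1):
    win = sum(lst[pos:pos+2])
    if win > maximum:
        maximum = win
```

Max sum of 2-element window in [3, 7, 5, 7, 7, 8]
`maximum` takes the values: 0 → 10 → 12 → 14 → 15

Answer: 15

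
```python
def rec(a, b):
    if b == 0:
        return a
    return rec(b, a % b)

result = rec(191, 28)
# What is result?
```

rec(191, 28) -> rec(28, 23) -> rec(23, 5) -> rec(5, 3) -> rec(3, 2) -> rec(2, 1) -> rec(1, 0) -> 1

Answer: 1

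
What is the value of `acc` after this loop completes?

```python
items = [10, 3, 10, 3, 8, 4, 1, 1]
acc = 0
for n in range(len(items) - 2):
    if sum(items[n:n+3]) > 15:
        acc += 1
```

Count windows with sum > 15
`acc` takes the values: 0 → 1 → 2 → 3

Answer: 3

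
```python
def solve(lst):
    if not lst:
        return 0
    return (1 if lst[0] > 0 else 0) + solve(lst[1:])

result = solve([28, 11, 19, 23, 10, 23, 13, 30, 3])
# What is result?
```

Count of positive elements in [28, 11, 19, 23, 10, 23, 13, 30, 3] = 9

Answer: 9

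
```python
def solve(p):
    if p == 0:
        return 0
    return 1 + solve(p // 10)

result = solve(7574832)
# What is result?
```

Count of digits of 7574832: 7

Answer: 7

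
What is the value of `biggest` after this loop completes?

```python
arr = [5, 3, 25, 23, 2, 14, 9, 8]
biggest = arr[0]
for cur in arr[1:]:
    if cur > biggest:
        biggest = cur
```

Maximum of [5, 3, 25, 23, 2, 14, 9, 8]
`biggest` takes the values: 5 → 25

Answer: 25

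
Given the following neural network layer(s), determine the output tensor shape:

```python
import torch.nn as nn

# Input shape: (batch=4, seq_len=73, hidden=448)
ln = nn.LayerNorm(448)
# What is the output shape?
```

Input: (4, 73, 448) -> Output: (4, 73, 448)

Answer: (4, 73, 448)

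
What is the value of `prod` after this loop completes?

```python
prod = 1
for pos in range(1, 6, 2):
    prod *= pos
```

Product of 1, 3, 5, ... up to 5
`prod` takes the values: 1 → 3 → 15

Answer: 15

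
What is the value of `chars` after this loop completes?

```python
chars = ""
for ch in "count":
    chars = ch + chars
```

Reverse 'count'
`chars` takes the values: "" → "c" → "oc" → "uoc" → "nuoc" → "tnuoc"

Answer: "tnuoc"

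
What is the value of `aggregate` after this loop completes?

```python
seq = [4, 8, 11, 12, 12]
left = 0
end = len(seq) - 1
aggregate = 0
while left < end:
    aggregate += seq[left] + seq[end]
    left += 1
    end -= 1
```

Sum of pairs from ends
`aggregate` takes the values: 0 → 16 → 36

Answer: 36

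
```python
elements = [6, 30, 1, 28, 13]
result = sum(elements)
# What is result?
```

Trace:
`elements = [6, 30, 1, 28, 13]` → elements = [6, 30, 1, 28, 13]
`result = sum(elements)` → result = 78
So result = 78

Answer: 78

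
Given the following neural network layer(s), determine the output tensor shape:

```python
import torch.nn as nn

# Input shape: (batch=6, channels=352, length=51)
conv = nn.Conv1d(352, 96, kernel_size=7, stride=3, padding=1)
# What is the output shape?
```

Input: (6, 352, 51) -> Output: (6, 96, 16)

Answer: (6, 96, 16)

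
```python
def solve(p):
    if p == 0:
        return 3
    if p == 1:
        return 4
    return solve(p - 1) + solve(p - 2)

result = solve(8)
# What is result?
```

Build up from base cases: solve(0)=3, solve(1)=4, solve(2)=7, solve(3)=11, solve(4)=18, solve(5)=29, solve(6)=47, ..., solve(8)=123

Answer: 123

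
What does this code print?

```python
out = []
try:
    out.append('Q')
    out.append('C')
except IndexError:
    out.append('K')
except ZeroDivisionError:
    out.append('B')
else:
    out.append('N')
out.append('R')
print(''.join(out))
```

Execution trace: 'Q' (try body) → 'C' (try body, no exception) → 'N' (else) → 'R' (after the try/except). Output: QCNR

Answer: QCNR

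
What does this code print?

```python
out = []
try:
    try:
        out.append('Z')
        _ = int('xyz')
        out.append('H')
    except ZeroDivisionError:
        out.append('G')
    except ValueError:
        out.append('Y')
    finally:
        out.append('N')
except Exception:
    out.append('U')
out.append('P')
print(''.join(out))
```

Execution trace: 'Z' (inner try body) → 'Y' (inner except ValueError) → 'N' (inner finally) → 'P' (after the try/except). Output: ZYNP

Answer: ZYNP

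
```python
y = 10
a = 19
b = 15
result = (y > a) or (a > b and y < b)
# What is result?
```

Trace:
`y = 10` → y = 10
`a = 19` → a = 19
`b = 15` → b = 15
`result = (y > a) or (a > b and y < b)` → result = True
So result = True

Answer: True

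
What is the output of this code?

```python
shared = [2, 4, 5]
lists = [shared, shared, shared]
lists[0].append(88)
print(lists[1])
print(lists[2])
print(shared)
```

Key concept: list of same reference.
Step by step:
`shared = [2, 4, 5]` → shared = [2, 4, 5]
`lists = [shared, shared, shared]` → lists = [[2, 4, 5], [2, 4, 5], [2, 4, 5]]
`lists[0].append(88)` → shared = [2, 4, 5, 88]; lists = [[2, 4, 5, 88], [2, 4, 5, 88], [2, 4, 5, 88]]
`print(lists[1])` → prints [2, 4, 5, 88]
`print(lists[2])` → prints [2, 4, 5, 88]
`print(shared)` → prints [2, 4, 5, 88]

Answer:
[2, 4, 5, 88]
[2, 4, 5, 88]
[2, 4, 5, 88]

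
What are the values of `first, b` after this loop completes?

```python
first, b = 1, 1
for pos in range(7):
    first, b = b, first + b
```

Fibonacci: after 7 iterations
`first, b` takes the values: (1, 1) → (1, 2) → (2, 3) → (3, 5) → (5, 8) → (8, 13) → (13, 21) → (21, 34)

Answer: 21, 34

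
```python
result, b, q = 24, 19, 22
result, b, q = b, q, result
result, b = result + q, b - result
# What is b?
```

Trace:
`result, b, q = 24, 19, 22` → result = 24; b = 19; q = 22
`result, b, q = b, q, result` → result = 19; b = 22; q = 24
`result, b = result + q, b - result` → result = 43; b = 3
So b = 3

Answer: 3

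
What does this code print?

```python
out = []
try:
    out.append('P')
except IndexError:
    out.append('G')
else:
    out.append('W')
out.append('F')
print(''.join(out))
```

Execution trace: 'P' (try body, no exception) → 'W' (else) → 'F' (after the try/except). Output: PWF

Answer: PWF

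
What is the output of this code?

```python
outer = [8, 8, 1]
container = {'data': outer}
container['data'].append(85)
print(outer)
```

Key concept: dict holds reference to list.
Step by step:
`outer = [8, 8, 1]` → outer = [8, 8, 1]
`container = {'data': outer}` → container = {'data': [8, 8, 1]}
`container['data'].append(85)` → outer = [8, 8, 1, 85]; container = {'data': [8, 8, 1, 85]}
`print(outer)` → prints [8, 8, 1, 85]

Answer: [8, 8, 1, 85]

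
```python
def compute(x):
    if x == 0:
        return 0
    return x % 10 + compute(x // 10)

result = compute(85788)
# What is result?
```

Sum of digits of 85788: 8 + 8 + 7 + 5 + 8 = 36

Answer: 36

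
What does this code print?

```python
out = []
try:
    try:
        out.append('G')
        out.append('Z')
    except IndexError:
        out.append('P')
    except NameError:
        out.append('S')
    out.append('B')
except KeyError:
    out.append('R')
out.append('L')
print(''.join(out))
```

Execution trace: 'G' (inner try body) → 'Z' (inner try body, no exception) → 'B' (try body, no exception) → 'L' (after the try/except). Output: GZBL

Answer: GZBL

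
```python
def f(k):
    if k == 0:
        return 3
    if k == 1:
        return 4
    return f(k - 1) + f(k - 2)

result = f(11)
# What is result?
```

Build up from base cases: f(0)=3, f(1)=4, f(2)=7, f(3)=11, f(4)=18, f(5)=29, f(6)=47, ..., f(11)=521

Answer: 521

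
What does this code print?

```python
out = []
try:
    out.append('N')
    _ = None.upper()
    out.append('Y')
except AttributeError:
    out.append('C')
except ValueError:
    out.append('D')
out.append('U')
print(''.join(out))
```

Execution trace: 'N' (try body) → 'C' (except AttributeError) → 'U' (after the try/except). Output: NCU

Answer: NCU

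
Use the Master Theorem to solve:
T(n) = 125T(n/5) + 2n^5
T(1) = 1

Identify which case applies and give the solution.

a=125, b=5, f(n)=2n^5. log_5(125) = 3. Since c=5 > 3 and the regularity condition holds (125(n/5)^5 = (125/5^5)n^5 with 125/5^5 < 1), Case 3 applies: T(n) = Θ(f(n)) = O(n^5).

Answer: O(n^5) - Case 3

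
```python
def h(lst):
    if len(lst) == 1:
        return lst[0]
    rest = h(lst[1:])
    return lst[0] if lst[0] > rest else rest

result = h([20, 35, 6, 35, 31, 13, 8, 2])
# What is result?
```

Recursive max over [20, 35, 6, 35, 31, 13, 8, 2] = 35

Answer: 35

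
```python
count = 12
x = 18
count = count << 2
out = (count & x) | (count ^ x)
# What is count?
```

Trace:
`count = 12` → count = 12
`x = 18` → x = 18
`count = count << 2` → count = 48
`out = (count & x) | (count ^ x)` → out = 50
So count = 48

Answer: 48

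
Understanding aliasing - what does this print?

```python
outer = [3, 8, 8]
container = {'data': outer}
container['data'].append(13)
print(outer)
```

Key concept: dict holds reference to list.
Step by step:
`outer = [3, 8, 8]` → outer = [3, 8, 8]
`container = {'data': outer}` → container = {'data': [3, 8, 8]}
`container['data'].append(13)` → outer = [3, 8, 8, 13]; container = {'data': [3, 8, 8, 13]}
`print(outer)` → prints [3, 8, 8, 13]

Answer: [3, 8, 8, 13]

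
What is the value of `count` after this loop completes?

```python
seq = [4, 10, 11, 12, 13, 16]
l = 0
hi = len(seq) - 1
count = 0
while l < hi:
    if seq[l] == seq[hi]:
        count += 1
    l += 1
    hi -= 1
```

Count matching pairs from ends
`count` takes the values: 0

Answer: 0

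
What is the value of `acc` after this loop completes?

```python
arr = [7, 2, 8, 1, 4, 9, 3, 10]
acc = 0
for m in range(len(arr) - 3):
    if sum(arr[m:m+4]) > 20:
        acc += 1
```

Count windows with sum > 20
`acc` takes the values: 0 → 1 → 2

Answer: 2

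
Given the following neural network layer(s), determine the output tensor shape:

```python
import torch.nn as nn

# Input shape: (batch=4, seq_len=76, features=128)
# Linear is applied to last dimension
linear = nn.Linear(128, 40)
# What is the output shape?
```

Input: (4, 76, 128) -> Output: (4, 76, 40)

Answer: (4, 76, 40)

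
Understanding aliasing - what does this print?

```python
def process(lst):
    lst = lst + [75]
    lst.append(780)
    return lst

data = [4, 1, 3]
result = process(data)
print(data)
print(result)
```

Key concept: rebinding parameter vs mutation.
Step by step:
`data = [4, 1, 3]` → data = [4, 1, 3]
`result = process(data)` → result = [4, 1, 3, 75, 780]
`print(data)` → prints [4, 1, 3]
`print(result)` → prints [4, 1, 3, 75, 780]

Answer:
[4, 1, 3]
[4, 1, 3, 75, 780]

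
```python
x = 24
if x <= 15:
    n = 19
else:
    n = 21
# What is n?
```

Trace:
`x = 24` → x = 24
`if x <= 15: ...` → x <= 15 is False, take else branch → n = 21
So n = 21

Answer: 21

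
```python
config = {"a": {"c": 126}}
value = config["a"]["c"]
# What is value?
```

Trace:
`config = {"a": {"c": 126}}` → config = {'a': {'c': 126}}
`value = config["a"]["c"]` → value = 126
So value = 126

Answer: 126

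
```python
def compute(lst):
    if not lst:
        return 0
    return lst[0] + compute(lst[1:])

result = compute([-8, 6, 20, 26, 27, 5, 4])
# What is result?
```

(-8) + 6 + 20 + 26 + 27 + 5 + 4 + 0 = 80

Answer: 80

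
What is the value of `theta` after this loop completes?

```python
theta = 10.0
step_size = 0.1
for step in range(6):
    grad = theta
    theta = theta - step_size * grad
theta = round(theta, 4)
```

Gradient descent: w = 10.0 * (1 - 0.1)^6
`theta` takes the values: 10.0 → 9.0 → 8.1 → 7.29 → 6.561 → 5.9049 → 5.31441 → 5.3144

Answer: 5.3144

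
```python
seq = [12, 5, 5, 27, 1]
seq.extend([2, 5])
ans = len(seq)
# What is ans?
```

Trace:
`seq = [12, 5, 5, 27, 1]` → seq = [12, 5, 5, 27, 1]
`seq.extend([2, 5])` → seq = [12, 5, 5, 27, 1, 2, 5]
`ans = len(seq)` → ans = 7
So ans = 7

Answer: 7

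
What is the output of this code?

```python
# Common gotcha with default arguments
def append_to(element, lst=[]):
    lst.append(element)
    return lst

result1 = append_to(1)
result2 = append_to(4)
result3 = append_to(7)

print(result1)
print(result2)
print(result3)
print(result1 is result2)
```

Key concept: mutable default argument gotcha.
Step by step:
`result1 = append_to(1)` → result1 = [1]
`result2 = append_to(4)` → result1 = [1, 4] (same object as result2); result2 = [1, 4] (same object as result1)
`result3 = append_to(7)` → result1 = [1, 4, 7] (same object as result2, result3); result2 = [1, 4, 7] (same object as result1, result3); result3 = [1, 4, 7] (same object as result1, result2)
`print(result1)` → prints [1, 4, 7]
`print(result2)` → prints [1, 4, 7]
`print(result3)` → prints [1, 4, 7]
`print(result1 is result2)` → prints True

Answer:
[1, 4, 7]
[1, 4, 7]
[1, 4, 7]
True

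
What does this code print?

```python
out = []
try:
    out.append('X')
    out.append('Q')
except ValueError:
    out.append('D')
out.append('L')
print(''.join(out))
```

Execution trace: 'X' (try body) → 'Q' (try body, no exception) → 'L' (after the try/except). Output: XQL

Answer: XQL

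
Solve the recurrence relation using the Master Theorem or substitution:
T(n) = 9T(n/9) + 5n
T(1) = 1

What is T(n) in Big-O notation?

By Master Theorem: a=9, b=9, f(n)=5n. Since log_9(9) = 1 and f(n) = Θ(n^1), Case 2 applies. T(n) = O(n log n).

Answer: O(n log n)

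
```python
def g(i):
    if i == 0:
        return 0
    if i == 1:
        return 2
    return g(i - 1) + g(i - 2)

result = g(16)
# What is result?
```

Build up from base cases: g(0)=0, g(1)=2, g(2)=2, g(3)=4, g(4)=6, g(5)=10, g(6)=16, ..., g(16)=1974

Answer: 1974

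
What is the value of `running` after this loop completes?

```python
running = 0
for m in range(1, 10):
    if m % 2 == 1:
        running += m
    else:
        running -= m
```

Add odd, subtract even
`running` takes the values: 0 → 1 → -1 → 2 → -2 → 3 → -3 → 4 → -4 → 5

Answer: 5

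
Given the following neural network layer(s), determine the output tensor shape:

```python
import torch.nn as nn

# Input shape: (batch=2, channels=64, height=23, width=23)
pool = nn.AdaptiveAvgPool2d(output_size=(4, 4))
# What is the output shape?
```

Input: (2, 64, 23, 23) -> Output: (2, 64, 4, 4)

Answer: (2, 64, 4, 4)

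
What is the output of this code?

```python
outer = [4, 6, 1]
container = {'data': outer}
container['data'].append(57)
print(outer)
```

Key concept: dict holds reference to list.
Step by step:
`outer = [4, 6, 1]` → outer = [4, 6, 1]
`container = {'data': outer}` → container = {'data': [4, 6, 1]}
`container['data'].append(57)` → outer = [4, 6, 1, 57]; container = {'data': [4, 6, 1, 57]}
`print(outer)` → prints [4, 6, 1, 57]

Answer: [4, 6, 1, 57]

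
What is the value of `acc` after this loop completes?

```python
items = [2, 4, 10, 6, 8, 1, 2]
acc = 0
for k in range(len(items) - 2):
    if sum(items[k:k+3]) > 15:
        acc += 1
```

Count windows with sum > 15
`acc` takes the values: 0 → 1 → 2 → 3

Answer: 3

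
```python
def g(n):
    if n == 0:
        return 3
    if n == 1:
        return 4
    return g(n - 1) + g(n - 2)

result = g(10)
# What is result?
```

Build up from base cases: g(0)=3, g(1)=4, g(2)=7, g(3)=11, g(4)=18, g(5)=29, g(6)=47, ..., g(10)=322

Answer: 322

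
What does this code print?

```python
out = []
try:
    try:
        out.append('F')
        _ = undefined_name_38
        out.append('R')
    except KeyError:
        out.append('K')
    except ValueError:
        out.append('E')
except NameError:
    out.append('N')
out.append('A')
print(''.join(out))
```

Execution trace: 'F' (try body) → 'N' (outer except NameError) → 'A' (after the try/except). Output: FNA

Answer: FNA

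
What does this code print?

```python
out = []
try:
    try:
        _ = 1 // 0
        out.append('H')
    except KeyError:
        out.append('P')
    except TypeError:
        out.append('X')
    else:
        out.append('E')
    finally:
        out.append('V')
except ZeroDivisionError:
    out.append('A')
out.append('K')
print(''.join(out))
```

Execution trace: 'V' (inner finally) → 'A' (outer except ZeroDivisionError) → 'K' (after the try/except). Output: VAK

Answer: VAK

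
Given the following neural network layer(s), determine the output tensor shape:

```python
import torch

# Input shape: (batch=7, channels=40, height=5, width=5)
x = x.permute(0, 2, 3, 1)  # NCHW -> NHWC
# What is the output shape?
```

Input: (7, 40, 5, 5) -> Output: (7, 5, 5, 40)

Answer: (7, 5, 5, 40)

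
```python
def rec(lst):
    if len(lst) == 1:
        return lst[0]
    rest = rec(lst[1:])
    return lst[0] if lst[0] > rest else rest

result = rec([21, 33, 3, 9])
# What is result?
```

Recursive max over [21, 33, 3, 9] = 33

Answer: 33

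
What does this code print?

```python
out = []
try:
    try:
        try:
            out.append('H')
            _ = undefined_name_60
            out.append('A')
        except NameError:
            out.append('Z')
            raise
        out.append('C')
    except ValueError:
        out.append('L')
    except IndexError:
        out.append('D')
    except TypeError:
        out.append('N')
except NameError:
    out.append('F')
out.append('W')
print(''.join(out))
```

Execution trace: 'H' (inner try body) → 'Z' (inner except NameError) → 'F' (outer except NameError) → 'W' (after the try/except). Output: HZFW

Answer: HZFW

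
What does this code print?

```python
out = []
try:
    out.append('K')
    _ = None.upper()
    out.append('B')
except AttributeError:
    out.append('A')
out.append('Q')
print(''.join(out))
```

Execution trace: 'K' (try body) → 'A' (except AttributeError) → 'Q' (after the try/except). Output: KAQ

Answer: KAQ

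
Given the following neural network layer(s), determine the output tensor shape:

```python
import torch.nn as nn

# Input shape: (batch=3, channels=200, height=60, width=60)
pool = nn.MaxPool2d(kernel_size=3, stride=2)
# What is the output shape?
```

Input: (3, 200, 60, 60) -> Output: (3, 200, 29, 29)

Answer: (3, 200, 29, 29)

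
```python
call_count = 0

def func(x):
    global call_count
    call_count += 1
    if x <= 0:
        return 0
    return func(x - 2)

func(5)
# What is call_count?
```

Linear recursion stepping by 2: 4 calls from x=5 down to ≤0.

Answer: 4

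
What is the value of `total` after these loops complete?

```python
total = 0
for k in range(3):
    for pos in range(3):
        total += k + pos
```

Sum of all k+pos for k,pos in 3x3
`total` takes the values: 0 → 1 → 3 → 4 → 6 → 9 → 11 → 14 → 18

Answer: 18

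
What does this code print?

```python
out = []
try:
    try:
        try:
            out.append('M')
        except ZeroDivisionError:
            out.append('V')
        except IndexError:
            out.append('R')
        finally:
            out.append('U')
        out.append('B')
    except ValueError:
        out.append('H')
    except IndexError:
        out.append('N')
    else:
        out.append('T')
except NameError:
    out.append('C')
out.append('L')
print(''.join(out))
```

Execution trace: 'M' (inner try body, no exception) → 'U' (inner finally) → 'B' (try body, no exception) → 'T' (else) → 'L' (after the try/except). Output: MUBTL

Answer: MUBTL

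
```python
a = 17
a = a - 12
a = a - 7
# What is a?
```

Trace:
`a = 17` → a = 17
`a = a - 12` → a = 5
`a = a - 7` → a = -2
So a = -2

Answer: -2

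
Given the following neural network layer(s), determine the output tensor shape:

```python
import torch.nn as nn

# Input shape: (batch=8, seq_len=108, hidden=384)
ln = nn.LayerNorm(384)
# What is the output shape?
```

Input: (8, 108, 384) -> Output: (8, 108, 384)

Answer: (8, 108, 384)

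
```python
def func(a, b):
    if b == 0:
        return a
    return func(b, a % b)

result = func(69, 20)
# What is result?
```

func(69, 20) -> func(20, 9) -> func(9, 2) -> func(2, 1) -> func(1, 0) -> 1

Answer: 1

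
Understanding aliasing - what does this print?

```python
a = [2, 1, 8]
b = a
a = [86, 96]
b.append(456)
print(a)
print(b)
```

Key concept: rebinding vs mutation: a is rebound to a new list, b still points at the original.
Step by step:
`a = [2, 1, 8]` → a = [2, 1, 8]
`b = a` → b = [2, 1, 8] (same object as a)
`a = [86, 96]` → a = [86, 96]
`b.append(456)` → b = [2, 1, 8, 456]
`print(a)` → prints [86, 96]
`print(b)` → prints [2, 1, 8, 456]

Answer:
[86, 96]
[2, 1, 8, 456]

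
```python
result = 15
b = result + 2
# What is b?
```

Trace:
`result = 15` → result = 15
`b = result + 2` → b = 17
So b = 17

Answer: 17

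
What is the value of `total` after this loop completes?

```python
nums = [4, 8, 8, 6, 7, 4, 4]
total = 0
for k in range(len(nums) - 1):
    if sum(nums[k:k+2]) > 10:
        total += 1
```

Count windows with sum > 10
`total` takes the values: 0 → 1 → 2 → 3 → 4 → 5

Answer: 5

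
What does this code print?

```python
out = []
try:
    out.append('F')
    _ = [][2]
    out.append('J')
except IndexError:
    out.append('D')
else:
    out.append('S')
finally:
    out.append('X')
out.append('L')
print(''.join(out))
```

Execution trace: 'F' (try body) → 'D' (except IndexError) → 'X' (finally) → 'L' (after the try/except). Output: FDXL

Answer: FDXL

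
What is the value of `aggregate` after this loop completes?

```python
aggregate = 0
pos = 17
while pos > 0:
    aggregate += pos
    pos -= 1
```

Sum 17 down to 1
`aggregate` takes the values: 0 → 17 → 33 → 48 → 62 → 75 → 87 → 98 → 108 → 117 → 125 → 132 → 138 → 143 → 147 → 150 → 152 → 153

Answer: 153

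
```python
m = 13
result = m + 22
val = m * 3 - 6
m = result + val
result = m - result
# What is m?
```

Trace:
`m = 13` → m = 13
`result = m + 22` → result = 35
`val = m * 3 - 6` → val = 33
`m = result + val` → m = 68
`result = m - result` → result = 33
So m = 68

Answer: 68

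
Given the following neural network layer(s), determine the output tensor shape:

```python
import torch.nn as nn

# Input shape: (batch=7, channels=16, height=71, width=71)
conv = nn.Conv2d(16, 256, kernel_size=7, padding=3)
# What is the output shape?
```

Input: (7, 16, 71, 71) -> Output: (7, 256, 71, 71)

Answer: (7, 256, 71, 71)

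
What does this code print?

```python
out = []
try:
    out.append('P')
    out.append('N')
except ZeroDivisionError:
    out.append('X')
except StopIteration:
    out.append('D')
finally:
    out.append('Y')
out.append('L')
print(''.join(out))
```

Execution trace: 'P' (try body) → 'N' (try body, no exception) → 'Y' (finally) → 'L' (after the try/except). Output: PNYL

Answer: PNYL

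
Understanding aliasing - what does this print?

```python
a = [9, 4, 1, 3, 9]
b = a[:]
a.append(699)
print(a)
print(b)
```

Key concept: slice [:] creates copy.
Step by step:
`a = [9, 4, 1, 3, 9]` → a = [9, 4, 1, 3, 9]
`b = a[:]` → b = [9, 4, 1, 3, 9]
`a.append(699)` → a = [9, 4, 1, 3, 9, 699]
`print(a)` → prints [9, 4, 1, 3, 9, 699]
`print(b)` → prints [9, 4, 1, 3, 9]

Answer:
[9, 4, 1, 3, 9, 699]
[9, 4, 1, 3, 9]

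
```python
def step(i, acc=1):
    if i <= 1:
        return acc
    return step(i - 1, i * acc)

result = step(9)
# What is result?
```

Accumulator trace (n, acc): (9, 1) -> (8, 9) -> (7, 72) -> (6, 504) -> (5, 3024) -> (4, 15120) -> (3, 60480) -> (2, 181440) -> (1, 362880) -> return 362880

Answer: 362880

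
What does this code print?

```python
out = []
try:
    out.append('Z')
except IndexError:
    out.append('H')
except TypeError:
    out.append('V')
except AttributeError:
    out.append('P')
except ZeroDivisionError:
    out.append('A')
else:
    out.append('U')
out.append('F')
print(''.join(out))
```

Execution trace: 'Z' (try body, no exception) → 'U' (else) → 'F' (after the try/except). Output: ZUF

Answer: ZUF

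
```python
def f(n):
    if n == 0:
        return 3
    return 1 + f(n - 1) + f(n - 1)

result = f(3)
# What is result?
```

f(n) = 1 + 2·f(n-1), f(0)=3. Closed form: (3+1)·2^3 - 1 = 31.

Answer: 31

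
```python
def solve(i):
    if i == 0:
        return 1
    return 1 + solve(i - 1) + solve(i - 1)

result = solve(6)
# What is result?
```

solve(i) = 1 + 2·solve(i-1), solve(0)=1. Closed form: (1+1)·2^6 - 1 = 127.

Answer: 127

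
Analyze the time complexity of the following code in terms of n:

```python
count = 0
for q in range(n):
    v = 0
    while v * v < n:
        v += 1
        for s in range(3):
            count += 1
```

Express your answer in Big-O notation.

Each loop level contributes: n × √n × 1. Multiplying the contributions gives O(n√n).

Answer: O(n√n)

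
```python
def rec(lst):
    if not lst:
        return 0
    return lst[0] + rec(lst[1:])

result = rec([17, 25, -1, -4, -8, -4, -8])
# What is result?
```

17 + 25 + (-1) + (-4) + (-8) + (-4) + (-8) + 0 = 17

Answer: 17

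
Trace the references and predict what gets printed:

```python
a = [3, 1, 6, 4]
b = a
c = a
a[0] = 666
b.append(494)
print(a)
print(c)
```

Key concept: multiple aliases.
Step by step:
`a = [3, 1, 6, 4]` → a = [3, 1, 6, 4]
`b = a` → b = [3, 1, 6, 4] (same object as a)
`c = a` → c = [3, 1, 6, 4] (same object as a, b)
`a[0] = 666` → a = [666, 1, 6, 4] (same object as b, c); b = [666, 1, 6, 4] (same object as a, c); c = [666, 1, 6, 4] (same object as a, b)
`b.append(494)` → a = [666, 1, 6, 4, 494] (same object as b, c); b = [666, 1, 6, 4, 494] (same object as a, c); c = [666, 1, 6, 4, 494] (same object as a, b)
`print(a)` → prints [666, 1, 6, 4, 494]
`print(c)` → prints [666, 1, 6, 4, 494]

Answer:
[666, 1, 6, 4, 494]
[666, 1, 6, 4, 494]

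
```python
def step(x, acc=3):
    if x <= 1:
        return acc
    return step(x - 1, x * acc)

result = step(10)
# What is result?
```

Accumulator trace (n, acc): (10, 3) -> (9, 30) -> (8, 270) -> (7, 2160) -> (6, 15120) -> (5, 90720) -> (4, 453600) -> (3, 1814400) -> (2, 5443200) -> (1, 10886400) -> return 10886400

Answer: 10886400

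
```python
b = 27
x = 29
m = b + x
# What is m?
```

Trace:
`b = 27` → b = 27
`x = 29` → x = 29
`m = b + x` → m = 56
So m = 56

Answer: 56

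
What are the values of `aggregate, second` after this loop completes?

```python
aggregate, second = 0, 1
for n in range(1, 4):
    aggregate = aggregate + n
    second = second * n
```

Sum and factorial of 1 to 3
`aggregate, second` takes the values: (0, 1) → (1, 1) → (3, 1) → (3, 2) → (6, 2) → (6, 6)

Answer: 6, 6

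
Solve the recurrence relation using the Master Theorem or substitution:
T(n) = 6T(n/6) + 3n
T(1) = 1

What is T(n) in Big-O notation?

By Master Theorem: a=6, b=6, f(n)=3n. Since log_6(6) = 1 and f(n) = Θ(n^1), Case 2 applies. T(n) = O(n log n).

Answer: O(n log n)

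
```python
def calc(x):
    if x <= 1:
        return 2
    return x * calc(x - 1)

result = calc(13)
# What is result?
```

calc(13) = 13 * 12 * 11 * 10 * 9 * 8 * 7 * 6 * 5 * 4 * 3 * 2 * 2 = 12454041600

Answer: 12454041600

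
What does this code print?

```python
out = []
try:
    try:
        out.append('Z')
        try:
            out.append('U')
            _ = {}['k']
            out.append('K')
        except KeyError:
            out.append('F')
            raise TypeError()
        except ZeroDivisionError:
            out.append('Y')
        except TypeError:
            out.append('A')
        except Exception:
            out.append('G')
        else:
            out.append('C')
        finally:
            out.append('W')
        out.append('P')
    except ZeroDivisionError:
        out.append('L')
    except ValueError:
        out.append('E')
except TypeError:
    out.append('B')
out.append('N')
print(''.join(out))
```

Execution trace: 'Z' (try body) → 'U' (inner try body) → 'F' (inner except KeyError) → 'W' (inner finally) → 'B' (outer except TypeError) → 'N' (after the try/except). Output: ZUFWBN

Answer: ZUFWBN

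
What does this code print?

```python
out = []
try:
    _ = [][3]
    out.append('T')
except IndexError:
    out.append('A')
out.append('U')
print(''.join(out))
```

Execution trace: 'A' (except IndexError) → 'U' (after the try/except). Output: AU

Answer: AU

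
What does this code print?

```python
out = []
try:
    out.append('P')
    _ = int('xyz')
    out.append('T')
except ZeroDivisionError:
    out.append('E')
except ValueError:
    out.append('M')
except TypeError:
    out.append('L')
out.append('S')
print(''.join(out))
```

Execution trace: 'P' (try body) → 'M' (except ValueError) → 'S' (after the try/except). Output: PMS

Answer: PMS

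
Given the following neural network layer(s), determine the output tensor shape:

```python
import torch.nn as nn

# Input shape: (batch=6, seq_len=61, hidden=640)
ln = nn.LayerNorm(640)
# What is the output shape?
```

Input: (6, 61, 640) -> Output: (6, 61, 640)

Answer: (6, 61, 640)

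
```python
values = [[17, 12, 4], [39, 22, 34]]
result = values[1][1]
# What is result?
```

Trace:
`values = [[17, 12, 4], [39, 22, 34]]` → values = [[17, 12, 4], [39, 22, 34]]
`result = values[1][1]` → result = 22
So result = 22

Answer: 22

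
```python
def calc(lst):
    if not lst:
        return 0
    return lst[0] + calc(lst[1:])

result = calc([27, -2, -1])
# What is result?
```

27 + (-2) + (-1) + 0 = 24

Answer: 24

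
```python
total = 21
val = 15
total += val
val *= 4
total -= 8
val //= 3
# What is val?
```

Trace:
`total = 21` → total = 21
`val = 15` → val = 15
`total += val` → total = 36
`val *= 4` → val = 60
`total -= 8` → total = 28
`val //= 3` → val = 20
So val = 20

Answer: 20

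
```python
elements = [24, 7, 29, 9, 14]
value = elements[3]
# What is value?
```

Trace:
`elements = [24, 7, 29, 9, 14]` → elements = [24, 7, 29, 9, 14]
`value = elements[3]` → value = 9
So value = 9

Answer: 9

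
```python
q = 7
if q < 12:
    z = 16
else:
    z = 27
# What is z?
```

Trace:
`q = 7` → q = 7
`if q < 12: ...` → q < 12 is True → z = 16
So z = 16

Answer: 16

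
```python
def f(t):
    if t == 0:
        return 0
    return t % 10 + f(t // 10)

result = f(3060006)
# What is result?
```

Sum of digits of 3060006: 6 + 0 + 0 + 0 + 6 + 0 + 3 = 15

Answer: 15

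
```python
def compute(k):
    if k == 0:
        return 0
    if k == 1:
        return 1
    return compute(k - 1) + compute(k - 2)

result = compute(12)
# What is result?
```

Build up from base cases: compute(0)=0, compute(1)=1, compute(2)=1, compute(3)=2, compute(4)=3, compute(5)=5, compute(6)=8, ..., compute(12)=144

Answer: 144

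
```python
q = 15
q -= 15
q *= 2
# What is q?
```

Trace:
`q = 15` → q = 15
`q -= 15` → q = 0
`q *= 2` → q = 0
So q = 0

Answer: 0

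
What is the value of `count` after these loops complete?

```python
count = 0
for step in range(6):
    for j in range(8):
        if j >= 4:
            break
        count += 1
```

Inner breaks at 4, outer runs 6 times
`count` takes the values: 0 → 1 → 2 → 3 → 4 → 5 → 6 → 7 → 8 → 9 → 10 → 11 → 12 → 13 → 14 → 15 → 16 → 17 → 18 → 19 → 20 → 21 → 22 → 23 → 24

Answer: 24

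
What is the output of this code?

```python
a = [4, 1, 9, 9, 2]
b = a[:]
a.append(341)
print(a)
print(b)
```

Key concept: slice [:] creates copy.
Step by step:
`a = [4, 1, 9, 9, 2]` → a = [4, 1, 9, 9, 2]
`b = a[:]` → b = [4, 1, 9, 9, 2]
`a.append(341)` → a = [4, 1, 9, 9, 2, 341]
`print(a)` → prints [4, 1, 9, 9, 2, 341]
`print(b)` → prints [4, 1, 9, 9, 2]

Answer:
[4, 1, 9, 9, 2, 341]
[4, 1, 9, 9, 2]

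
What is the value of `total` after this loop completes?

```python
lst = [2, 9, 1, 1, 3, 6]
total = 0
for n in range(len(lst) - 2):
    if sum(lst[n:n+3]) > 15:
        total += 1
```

Count windows with sum > 15
`total` takes the values: 0

Answer: 0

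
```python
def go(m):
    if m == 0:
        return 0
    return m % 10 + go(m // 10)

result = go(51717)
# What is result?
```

Sum of digits of 51717: 7 + 1 + 7 + 1 + 5 = 21

Answer: 21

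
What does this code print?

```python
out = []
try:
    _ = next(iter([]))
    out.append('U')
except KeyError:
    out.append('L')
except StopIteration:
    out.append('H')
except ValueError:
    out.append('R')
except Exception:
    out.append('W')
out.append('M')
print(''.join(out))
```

Execution trace: 'H' (except StopIteration) → 'M' (after the try/except). Output: HM

Answer: HM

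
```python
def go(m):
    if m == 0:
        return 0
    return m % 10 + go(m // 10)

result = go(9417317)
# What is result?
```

Sum of digits of 9417317: 7 + 1 + 3 + 7 + 1 + 4 + 9 = 32

Answer: 32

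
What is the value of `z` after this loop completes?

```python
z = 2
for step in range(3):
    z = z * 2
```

Multiply by 2, 3 times: 2 * 2^3 = 16
`z` takes the values: 2 → 4 → 8 → 16

Answer: 16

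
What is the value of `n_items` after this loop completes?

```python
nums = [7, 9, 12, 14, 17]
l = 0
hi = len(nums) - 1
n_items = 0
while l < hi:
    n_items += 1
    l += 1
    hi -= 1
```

Iterations until pointers meet (list length 5)
`n_items` takes the values: 0 → 1 → 2

Answer: 2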